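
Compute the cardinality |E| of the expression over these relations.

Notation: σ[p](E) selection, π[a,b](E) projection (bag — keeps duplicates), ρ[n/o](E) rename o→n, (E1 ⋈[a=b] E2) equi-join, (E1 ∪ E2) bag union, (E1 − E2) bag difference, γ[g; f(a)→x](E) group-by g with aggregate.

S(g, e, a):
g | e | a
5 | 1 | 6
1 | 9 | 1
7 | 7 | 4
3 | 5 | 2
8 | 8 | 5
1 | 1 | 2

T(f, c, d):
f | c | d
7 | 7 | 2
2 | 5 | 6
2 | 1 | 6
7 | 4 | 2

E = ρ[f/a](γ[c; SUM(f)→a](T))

Per-node cardinality:
  T → 4
  γ[c; SUM(f)→a](T) → 4
  ρ[f/a](γ[c; SUM(f)→a](T)) → 4

|E| = 4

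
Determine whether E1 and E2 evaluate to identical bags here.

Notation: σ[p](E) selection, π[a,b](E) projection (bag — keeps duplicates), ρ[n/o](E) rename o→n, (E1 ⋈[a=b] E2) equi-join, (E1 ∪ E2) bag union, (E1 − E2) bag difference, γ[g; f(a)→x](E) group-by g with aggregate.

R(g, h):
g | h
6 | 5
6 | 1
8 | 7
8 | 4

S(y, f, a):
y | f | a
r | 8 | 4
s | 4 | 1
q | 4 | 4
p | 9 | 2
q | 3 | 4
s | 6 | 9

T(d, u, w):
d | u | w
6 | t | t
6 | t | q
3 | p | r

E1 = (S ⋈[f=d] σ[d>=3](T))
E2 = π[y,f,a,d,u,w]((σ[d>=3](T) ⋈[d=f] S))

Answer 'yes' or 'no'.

E1 row counts bottom-up:
  S → 6
  T → 3
  σ[d>=3](T) → 3
  (S ⋈[f=d] σ[d>=3](T)) → 3
E2 row counts bottom-up:
  T → 3
  σ[d>=3](T) → 3
  S → 6
  (σ[d>=3](T) ⋈[d=f] S) → 3
  π[y,f,a,d,u,w]((σ[d>=3](T) ⋈[d=f] S)) → 3

E1 and E2 produce the same multiset:
y | f | a | d | u | w
q | 3 | 4 | 3 | p | r
s | 6 | 9 | 6 | t | q
s | 6 | 9 | 6 | t | t

yes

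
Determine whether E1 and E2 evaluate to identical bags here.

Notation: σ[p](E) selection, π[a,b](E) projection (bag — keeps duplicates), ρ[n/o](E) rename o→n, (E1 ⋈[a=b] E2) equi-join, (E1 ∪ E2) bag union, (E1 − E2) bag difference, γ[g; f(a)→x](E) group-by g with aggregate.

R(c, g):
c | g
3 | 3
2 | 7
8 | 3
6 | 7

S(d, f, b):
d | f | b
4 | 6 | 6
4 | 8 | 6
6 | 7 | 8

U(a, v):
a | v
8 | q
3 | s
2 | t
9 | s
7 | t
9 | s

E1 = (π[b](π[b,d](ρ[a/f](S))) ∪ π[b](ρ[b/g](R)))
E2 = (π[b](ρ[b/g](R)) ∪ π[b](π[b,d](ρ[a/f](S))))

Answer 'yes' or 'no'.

E1 row counts bottom-up:
  S → 3
  ρ[a/f](S) → 3
  π[b,d](ρ[a/f](S)) → 3
  π[b](π[b,d](ρ[a/f](S))) → 3
  R → 4
  ρ[b/g](R) → 4
  π[b](ρ[b/g](R)) → 4
  (π[b](π[b,d](ρ[a/f](S))) ∪ π[b](ρ[b/g](R))) → 7
E2 row counts bottom-up:
  R → 4
  ρ[b/g](R) → 4
  π[b](ρ[b/g](R)) → 4
  S → 3
  ρ[a/f](S) → 3
  π[b,d](ρ[a/f](S)) → 3
  π[b](π[b,d](ρ[a/f](S))) → 3
  (π[b](ρ[b/g](R)) ∪ π[b](π[b,d](ρ[a/f](S)))) → 7

E1 and E2 produce the same multiset:
b
3
3
6
6
7
7
8

yes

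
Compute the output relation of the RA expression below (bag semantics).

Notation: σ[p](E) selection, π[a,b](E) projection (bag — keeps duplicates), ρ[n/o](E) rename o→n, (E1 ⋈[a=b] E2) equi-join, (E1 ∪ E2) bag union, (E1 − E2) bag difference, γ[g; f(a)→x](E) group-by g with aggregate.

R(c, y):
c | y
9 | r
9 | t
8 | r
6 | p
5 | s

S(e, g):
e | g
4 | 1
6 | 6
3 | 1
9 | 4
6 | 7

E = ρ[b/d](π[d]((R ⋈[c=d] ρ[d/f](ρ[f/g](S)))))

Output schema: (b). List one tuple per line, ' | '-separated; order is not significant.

Row counts bottom-up:
  R → 5
  S → 5
  ρ[f/g](S) → 5
  ρ[d/f](ρ[f/g](S)) → 5
  (R ⋈[c=d] ρ[d/f](ρ[f/g](S))) → 1
  π[d]((R ⋈[c=d] ρ[d/f](ρ[f/g](S)))) → 1
  ρ[b/d](π[d]((R ⋈[c=d] ρ[d/f](ρ[f/g](S))))) → 1

== RESULT ==
b
6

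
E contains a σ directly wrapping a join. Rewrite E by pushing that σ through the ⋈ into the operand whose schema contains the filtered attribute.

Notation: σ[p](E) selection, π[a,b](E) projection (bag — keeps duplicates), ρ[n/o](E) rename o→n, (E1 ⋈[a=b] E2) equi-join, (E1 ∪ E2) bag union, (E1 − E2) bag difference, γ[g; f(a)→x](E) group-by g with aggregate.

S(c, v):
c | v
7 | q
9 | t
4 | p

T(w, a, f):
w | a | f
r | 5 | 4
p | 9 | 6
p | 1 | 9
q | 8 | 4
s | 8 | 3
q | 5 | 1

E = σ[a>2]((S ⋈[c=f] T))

σ filters on a, owned by the right side.
E' = (S ⋈[c=f] σ[a>2](T))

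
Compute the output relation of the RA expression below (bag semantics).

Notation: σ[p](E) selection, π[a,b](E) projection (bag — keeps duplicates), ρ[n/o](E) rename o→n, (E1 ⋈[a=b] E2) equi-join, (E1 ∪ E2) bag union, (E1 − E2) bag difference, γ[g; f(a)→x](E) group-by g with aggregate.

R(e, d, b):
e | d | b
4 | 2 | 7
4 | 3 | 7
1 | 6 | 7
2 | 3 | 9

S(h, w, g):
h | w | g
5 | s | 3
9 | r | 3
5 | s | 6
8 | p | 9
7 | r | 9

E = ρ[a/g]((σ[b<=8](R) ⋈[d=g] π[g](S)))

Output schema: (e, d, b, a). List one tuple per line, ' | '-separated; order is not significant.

Per-node cardinality:
  R → 4
  σ[b<=8](R) → 3
  S → 5
  π[g](S) → 5
  (σ[b<=8](R) ⋈[d=g] π[g](S)) → 3
  ρ[a/g]((σ[b<=8](R) ⋈[d=g] π[g](S))) → 3

== RESULT ==
e | d | b | a
1 | 6 | 7 | 6
4 | 3 | 7 | 3
4 | 3 | 7 | 3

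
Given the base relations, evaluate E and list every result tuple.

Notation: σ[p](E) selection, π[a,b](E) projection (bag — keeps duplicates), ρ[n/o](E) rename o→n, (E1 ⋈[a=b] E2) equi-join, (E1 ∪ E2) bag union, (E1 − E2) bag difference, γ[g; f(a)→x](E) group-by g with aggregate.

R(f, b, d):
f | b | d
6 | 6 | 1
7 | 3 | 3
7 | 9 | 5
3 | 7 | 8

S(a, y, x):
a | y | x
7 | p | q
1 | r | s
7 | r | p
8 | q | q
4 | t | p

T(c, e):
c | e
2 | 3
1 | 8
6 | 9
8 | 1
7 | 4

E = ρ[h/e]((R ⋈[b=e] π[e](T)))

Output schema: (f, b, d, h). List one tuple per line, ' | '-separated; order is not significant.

Subexpression sizes:
  R → 4
  T → 5
  π[e](T) → 5
  (R ⋈[b=e] π[e](T)) → 2
  ρ[h/e]((R ⋈[b=e] π[e](T))) → 2

== RESULT ==
f | b | d | h
7 | 3 | 3 | 3
7 | 9 | 5 | 9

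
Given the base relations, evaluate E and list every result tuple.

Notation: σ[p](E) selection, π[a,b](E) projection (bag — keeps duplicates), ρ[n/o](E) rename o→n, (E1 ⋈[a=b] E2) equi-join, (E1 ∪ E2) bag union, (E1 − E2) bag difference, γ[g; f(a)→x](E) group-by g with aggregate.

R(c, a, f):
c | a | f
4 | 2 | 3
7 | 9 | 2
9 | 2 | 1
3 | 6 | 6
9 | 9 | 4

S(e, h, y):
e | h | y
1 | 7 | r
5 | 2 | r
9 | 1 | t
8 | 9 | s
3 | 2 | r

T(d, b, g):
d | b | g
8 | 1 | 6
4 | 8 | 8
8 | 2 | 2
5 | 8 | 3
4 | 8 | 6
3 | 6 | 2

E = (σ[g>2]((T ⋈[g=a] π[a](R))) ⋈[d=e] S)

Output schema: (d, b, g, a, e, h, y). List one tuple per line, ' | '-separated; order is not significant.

Stepwise |·|:
  T → 6
  R → 5
  π[a](R) → 5
  (T ⋈[g=a] π[a](R)) → 6
  σ[g>2]((T ⋈[g=a] π[a](R))) → 2
  S → 5
  (σ[g>2]((T ⋈[g=a] π[a](R))) ⋈[d=e] S) → 1

== RESULT ==
d | b | g | a | e | h | y
8 | 1 | 6 | 6 | 8 | 9 | s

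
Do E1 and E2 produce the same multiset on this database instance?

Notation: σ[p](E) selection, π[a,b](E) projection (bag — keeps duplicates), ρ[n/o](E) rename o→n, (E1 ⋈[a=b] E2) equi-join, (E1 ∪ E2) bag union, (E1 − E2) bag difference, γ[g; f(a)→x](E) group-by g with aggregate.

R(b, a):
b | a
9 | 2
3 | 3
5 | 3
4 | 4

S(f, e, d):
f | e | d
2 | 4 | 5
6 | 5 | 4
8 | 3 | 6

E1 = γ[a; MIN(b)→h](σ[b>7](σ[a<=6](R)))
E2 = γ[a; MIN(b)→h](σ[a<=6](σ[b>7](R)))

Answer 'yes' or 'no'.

E1 stepwise |·|:
  R → 4
  σ[a<=6](R) → 4
  σ[b>7](σ[a<=6](R)) → 1
  γ[a; MIN(b)→h](σ[b>7](σ[a<=6](R))) → 1
E2 stepwise |·|:
  R → 4
  σ[b>7](R) → 1
  σ[a<=6](σ[b>7](R)) → 1
  γ[a; MIN(b)→h](σ[a<=6](σ[b>7](R))) → 1

E1 and E2 produce the same multiset:
a | h
2 | 9

yes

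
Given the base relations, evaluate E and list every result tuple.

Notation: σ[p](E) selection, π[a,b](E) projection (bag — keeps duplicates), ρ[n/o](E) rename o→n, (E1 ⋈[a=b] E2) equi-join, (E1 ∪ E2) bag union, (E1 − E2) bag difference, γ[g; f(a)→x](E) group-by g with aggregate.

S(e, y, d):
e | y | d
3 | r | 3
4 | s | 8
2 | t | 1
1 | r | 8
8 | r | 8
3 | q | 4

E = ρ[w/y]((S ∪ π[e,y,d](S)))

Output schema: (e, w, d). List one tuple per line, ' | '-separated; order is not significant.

Row counts bottom-up:
  S → 6
  S → 6
  π[e,y,d](S) → 6
  (S ∪ π[e,y,d](S)) → 12
  ρ[w/y]((S ∪ π[e,y,d](S))) → 12

== RESULT ==
e | w | d
1 | r | 8
1 | r | 8
2 | t | 1
2 | t | 1
3 | q | 4
3 | q | 4
3 | r | 3
3 | r | 3
4 | s | 8
4 | s | 8
8 | r | 8
8 | r | 8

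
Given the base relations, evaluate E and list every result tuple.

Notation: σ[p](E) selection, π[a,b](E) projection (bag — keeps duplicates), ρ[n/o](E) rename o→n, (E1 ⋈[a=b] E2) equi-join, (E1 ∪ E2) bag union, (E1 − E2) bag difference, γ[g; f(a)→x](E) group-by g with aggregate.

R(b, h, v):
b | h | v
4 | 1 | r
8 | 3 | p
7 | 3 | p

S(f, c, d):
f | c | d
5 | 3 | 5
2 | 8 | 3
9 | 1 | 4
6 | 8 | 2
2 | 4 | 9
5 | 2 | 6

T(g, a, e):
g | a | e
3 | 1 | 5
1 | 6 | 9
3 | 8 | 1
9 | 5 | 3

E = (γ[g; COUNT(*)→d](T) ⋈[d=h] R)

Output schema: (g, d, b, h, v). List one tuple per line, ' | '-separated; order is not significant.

Subexpression sizes:
  T → 4
  γ[g; COUNT(*)→d](T) → 3
  R → 3
  (γ[g; COUNT(*)→d](T) ⋈[d=h] R) → 2

== RESULT ==
g | d | b | h | v
1 | 1 | 4 | 1 | r
9 | 1 | 4 | 1 | r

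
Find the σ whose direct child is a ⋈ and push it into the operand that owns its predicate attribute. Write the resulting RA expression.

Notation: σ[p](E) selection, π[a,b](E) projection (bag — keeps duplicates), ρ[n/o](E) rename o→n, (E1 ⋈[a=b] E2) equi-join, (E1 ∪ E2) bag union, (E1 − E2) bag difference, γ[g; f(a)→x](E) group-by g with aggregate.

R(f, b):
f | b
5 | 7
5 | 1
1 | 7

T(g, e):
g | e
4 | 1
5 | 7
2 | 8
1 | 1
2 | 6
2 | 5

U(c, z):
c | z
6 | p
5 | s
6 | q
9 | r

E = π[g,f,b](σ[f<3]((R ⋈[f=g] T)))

σ filters on f, owned by the left side.
E' = π[g,f,b]((σ[f<3](R) ⋈[f=g] T))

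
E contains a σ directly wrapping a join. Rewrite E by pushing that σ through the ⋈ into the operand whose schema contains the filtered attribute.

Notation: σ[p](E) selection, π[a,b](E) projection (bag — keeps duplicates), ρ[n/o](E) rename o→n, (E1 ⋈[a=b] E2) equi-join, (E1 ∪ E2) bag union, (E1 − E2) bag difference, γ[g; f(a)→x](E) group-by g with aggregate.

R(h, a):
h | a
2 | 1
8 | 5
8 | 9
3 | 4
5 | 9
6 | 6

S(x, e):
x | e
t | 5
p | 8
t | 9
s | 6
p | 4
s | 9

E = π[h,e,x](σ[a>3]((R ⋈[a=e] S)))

σ filters on a, owned by the left side.
E' = π[h,e,x]((σ[a>3](R) ⋈[a=e] S))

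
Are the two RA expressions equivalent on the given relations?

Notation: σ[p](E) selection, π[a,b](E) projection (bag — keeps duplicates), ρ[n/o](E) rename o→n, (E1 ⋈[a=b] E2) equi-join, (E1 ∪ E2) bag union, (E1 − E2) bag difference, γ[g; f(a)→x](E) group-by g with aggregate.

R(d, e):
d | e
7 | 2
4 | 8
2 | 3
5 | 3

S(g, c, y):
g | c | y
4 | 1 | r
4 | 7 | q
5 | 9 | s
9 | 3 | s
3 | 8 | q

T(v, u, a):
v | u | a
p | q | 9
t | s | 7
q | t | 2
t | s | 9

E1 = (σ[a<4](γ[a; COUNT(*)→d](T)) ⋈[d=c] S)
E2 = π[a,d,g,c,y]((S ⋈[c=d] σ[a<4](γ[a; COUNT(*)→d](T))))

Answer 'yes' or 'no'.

E1 per-node cardinality:
  T → 4
  γ[a; COUNT(*)→d](T) → 3
  σ[a<4](γ[a; COUNT(*)→d](T)) → 1
  S → 5
  (σ[a<4](γ[a; COUNT(*)→d](T)) ⋈[d=c] S) → 1
E2 per-node cardinality:
  S → 5
  T → 4
  γ[a; COUNT(*)→d](T) → 3
  σ[a<4](γ[a; COUNT(*)→d](T)) → 1
  (S ⋈[c=d] σ[a<4](γ[a; COUNT(*)→d](T))) → 1
  π[a,d,g,c,y]((S ⋈[c=d] σ[a<4](γ[a; COUNT(*)→d](T)))) → 1

E1 and E2 produce the same multiset:
a | d | g | c | y
2 | 1 | 4 | 1 | r

yes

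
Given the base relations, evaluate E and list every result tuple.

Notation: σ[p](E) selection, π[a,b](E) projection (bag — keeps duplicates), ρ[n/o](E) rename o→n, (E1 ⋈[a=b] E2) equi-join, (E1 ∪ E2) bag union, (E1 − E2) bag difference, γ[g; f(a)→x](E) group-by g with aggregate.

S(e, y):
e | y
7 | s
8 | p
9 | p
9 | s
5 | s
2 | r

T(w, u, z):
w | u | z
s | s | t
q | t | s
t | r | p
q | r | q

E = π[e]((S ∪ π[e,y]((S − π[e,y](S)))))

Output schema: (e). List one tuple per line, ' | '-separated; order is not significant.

Subexpression sizes:
  S → 6
  S → 6
  S → 6
  π[e,y](S) → 6
  (S − π[e,y](S)) → 0
  π[e,y]((S − π[e,y](S))) → 0
  (S ∪ π[e,y]((S − π[e,y](S)))) → 6
  π[e]((S ∪ π[e,y]((S − π[e,y](S))))) → 6

== RESULT ==
e
2
5
7
8
9
9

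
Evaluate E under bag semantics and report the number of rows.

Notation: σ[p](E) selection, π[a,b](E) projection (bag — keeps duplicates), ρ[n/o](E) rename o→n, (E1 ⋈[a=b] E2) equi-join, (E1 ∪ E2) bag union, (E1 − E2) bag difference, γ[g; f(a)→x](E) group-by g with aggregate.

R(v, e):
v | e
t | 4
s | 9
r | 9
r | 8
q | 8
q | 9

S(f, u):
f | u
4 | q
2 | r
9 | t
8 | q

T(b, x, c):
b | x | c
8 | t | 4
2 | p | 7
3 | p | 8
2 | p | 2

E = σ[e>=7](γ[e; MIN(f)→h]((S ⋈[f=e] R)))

Stepwise |·|:
  S → 4
  R → 6
  (S ⋈[f=e] R) → 6
  γ[e; MIN(f)→h]((S ⋈[f=e] R)) → 3
  σ[e>=7](γ[e; MIN(f)→h]((S ⋈[f=e] R))) → 2

|E| = 2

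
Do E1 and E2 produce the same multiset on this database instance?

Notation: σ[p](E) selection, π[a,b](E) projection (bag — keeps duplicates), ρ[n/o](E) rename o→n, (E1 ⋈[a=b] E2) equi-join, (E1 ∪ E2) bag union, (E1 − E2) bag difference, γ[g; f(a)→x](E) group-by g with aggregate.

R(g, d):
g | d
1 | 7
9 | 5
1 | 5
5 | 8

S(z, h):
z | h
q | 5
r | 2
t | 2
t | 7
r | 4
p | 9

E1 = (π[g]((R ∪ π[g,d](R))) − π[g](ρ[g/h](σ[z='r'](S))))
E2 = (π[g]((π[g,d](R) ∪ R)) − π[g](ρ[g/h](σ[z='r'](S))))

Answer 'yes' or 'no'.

E1 subexpression sizes:
  R → 4
  R → 4
  π[g,d](R) → 4
  (R ∪ π[g,d](R)) → 8
  π[g]((R ∪ π[g,d](R))) → 8
  S → 6
  σ[z='r'](S) → 2
  ρ[g/h](σ[z='r'](S)) → 2
  π[g](ρ[g/h](σ[z='r'](S))) → 2
  (π[g]((R ∪ π[g,d](R))) − π[g](ρ[g/h](σ[z='r'](S)))) → 8
E2 subexpression sizes:
  R → 4
  π[g,d](R) → 4
  R → 4
  (π[g,d](R) ∪ R) → 8
  π[g]((π[g,d](R) ∪ R)) → 8
  S → 6
  σ[z='r'](S) → 2
  ρ[g/h](σ[z='r'](S)) → 2
  π[g](ρ[g/h](σ[z='r'](S))) → 2
  (π[g]((π[g,d](R) ∪ R)) − π[g](ρ[g/h](σ[z='r'](S)))) → 8

E1 and E2 produce the same multiset:
g
1
1
1
1
5
5
9
9

yes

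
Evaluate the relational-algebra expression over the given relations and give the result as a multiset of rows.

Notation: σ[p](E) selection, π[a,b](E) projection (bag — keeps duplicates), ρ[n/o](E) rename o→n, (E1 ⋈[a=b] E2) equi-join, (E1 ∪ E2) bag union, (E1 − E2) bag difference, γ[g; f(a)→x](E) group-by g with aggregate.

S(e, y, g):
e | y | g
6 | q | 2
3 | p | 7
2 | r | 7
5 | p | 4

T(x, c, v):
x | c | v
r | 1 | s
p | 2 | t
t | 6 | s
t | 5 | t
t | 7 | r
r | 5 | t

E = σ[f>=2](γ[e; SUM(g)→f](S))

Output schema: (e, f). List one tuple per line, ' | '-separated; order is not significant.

Row counts bottom-up:
  S → 4
  γ[e; SUM(g)→f](S) → 4
  σ[f>=2](γ[e; SUM(g)→f](S)) → 4

== RESULT ==
e | f
2 | 7
3 | 7
5 | 4
6 | 2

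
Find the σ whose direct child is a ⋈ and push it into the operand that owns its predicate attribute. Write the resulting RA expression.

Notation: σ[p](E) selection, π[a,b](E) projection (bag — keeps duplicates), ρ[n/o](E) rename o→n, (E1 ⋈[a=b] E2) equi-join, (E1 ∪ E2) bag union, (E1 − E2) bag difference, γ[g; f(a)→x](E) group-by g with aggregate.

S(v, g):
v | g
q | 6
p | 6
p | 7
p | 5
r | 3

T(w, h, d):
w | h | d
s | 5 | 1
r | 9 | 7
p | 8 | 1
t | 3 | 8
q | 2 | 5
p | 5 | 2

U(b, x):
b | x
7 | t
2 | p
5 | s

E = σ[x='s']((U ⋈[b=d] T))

σ filters on x, owned by the left side.
E' = (σ[x='s'](U) ⋈[b=d] T)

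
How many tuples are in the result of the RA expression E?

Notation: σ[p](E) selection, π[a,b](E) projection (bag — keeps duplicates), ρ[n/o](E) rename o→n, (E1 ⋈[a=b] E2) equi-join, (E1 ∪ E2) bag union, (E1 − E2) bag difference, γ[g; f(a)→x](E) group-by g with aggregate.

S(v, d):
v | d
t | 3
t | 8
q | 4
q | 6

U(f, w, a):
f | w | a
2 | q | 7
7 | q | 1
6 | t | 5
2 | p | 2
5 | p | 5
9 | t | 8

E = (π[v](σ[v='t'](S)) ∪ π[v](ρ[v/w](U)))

Per-node cardinality:
  S → 4
  σ[v='t'](S) → 2
  π[v](σ[v='t'](S)) → 2
  U → 6
  ρ[v/w](U) → 6
  π[v](ρ[v/w](U)) → 6
  (π[v](σ[v='t'](S)) ∪ π[v](ρ[v/w](U))) → 8

|E| = 8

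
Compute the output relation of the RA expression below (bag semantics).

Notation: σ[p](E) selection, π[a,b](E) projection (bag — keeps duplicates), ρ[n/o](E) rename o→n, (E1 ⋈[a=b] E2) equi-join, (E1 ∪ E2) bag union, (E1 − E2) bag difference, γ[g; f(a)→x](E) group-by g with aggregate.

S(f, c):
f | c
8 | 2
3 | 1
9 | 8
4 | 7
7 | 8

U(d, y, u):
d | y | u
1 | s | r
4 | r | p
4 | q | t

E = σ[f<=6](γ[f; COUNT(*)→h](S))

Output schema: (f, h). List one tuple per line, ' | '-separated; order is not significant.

Row counts bottom-up:
  S → 5
  γ[f; COUNT(*)→h](S) → 5
  σ[f<=6](γ[f; COUNT(*)→h](S)) → 2

== RESULT ==
f | h
3 | 1
4 | 1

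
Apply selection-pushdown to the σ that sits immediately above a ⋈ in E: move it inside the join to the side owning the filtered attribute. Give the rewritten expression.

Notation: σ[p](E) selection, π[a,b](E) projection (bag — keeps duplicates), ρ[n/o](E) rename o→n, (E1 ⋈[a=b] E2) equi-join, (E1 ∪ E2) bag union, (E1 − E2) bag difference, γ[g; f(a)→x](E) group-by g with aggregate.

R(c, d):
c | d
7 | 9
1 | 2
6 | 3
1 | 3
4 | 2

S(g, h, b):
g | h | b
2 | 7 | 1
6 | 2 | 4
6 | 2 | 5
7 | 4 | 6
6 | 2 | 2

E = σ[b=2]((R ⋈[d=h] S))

σ filters on b, owned by the right side.
E' = (R ⋈[d=h] σ[b=2](S))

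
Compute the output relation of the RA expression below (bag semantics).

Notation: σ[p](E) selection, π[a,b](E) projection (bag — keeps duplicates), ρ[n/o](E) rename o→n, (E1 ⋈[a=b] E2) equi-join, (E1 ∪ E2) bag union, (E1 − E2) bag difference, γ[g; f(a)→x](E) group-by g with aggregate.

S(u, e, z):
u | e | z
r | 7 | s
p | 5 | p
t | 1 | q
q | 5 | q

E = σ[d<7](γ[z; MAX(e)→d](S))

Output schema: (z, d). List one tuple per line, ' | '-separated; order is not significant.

Subexpression sizes:
  S → 4
  γ[z; MAX(e)→d](S) → 3
  σ[d<7](γ[z; MAX(e)→d](S)) → 2

== RESULT ==
z | d
p | 5
q | 5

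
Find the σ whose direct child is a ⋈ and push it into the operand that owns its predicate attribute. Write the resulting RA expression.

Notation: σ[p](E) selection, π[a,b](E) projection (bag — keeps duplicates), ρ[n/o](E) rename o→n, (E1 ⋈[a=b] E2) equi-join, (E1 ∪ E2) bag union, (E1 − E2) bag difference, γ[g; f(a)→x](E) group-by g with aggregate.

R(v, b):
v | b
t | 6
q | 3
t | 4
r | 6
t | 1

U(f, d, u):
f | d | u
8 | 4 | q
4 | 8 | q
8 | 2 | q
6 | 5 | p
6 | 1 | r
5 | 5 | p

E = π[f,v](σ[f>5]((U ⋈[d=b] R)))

σ filters on f, owned by the left side.
E' = π[f,v]((σ[f>5](U) ⋈[d=b] R))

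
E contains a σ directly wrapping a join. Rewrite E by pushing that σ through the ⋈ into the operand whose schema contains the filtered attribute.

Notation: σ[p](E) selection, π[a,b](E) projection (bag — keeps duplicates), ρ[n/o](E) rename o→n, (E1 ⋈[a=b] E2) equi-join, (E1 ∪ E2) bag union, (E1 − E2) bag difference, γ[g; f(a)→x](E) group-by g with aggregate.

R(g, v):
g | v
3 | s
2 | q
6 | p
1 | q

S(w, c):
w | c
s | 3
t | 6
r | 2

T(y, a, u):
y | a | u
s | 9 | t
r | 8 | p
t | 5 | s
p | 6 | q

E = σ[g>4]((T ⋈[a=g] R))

σ filters on g, owned by the right side.
E' = (T ⋈[a=g] σ[g>4](R))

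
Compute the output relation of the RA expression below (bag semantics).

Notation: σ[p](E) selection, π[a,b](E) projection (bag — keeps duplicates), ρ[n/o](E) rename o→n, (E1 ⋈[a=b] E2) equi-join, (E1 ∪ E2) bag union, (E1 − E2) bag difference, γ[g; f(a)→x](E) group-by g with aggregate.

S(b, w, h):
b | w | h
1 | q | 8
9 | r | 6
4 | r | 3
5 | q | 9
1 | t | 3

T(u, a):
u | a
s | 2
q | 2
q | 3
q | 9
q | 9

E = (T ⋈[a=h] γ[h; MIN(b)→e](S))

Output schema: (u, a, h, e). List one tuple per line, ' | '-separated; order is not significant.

Stepwise |·|:
  T → 5
  S → 5
  γ[h; MIN(b)→e](S) → 4
  (T ⋈[a=h] γ[h; MIN(b)→e](S)) → 3

== RESULT ==
u | a | h | e
q | 3 | 3 | 1
q | 9 | 9 | 5
q | 9 | 9 | 5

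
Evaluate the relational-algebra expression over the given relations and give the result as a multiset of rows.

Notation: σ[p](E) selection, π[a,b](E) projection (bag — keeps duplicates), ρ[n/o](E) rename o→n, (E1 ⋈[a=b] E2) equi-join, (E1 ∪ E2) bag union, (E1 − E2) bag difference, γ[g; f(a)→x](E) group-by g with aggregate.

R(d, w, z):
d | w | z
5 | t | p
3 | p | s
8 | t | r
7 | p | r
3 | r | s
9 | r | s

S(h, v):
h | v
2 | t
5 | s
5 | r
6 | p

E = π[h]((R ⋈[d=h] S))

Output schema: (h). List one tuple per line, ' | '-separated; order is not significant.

Subexpression sizes:
  R → 6
  S → 4
  (R ⋈[d=h] S) → 2
  π[h]((R ⋈[d=h] S)) → 2

== RESULT ==
h
5
5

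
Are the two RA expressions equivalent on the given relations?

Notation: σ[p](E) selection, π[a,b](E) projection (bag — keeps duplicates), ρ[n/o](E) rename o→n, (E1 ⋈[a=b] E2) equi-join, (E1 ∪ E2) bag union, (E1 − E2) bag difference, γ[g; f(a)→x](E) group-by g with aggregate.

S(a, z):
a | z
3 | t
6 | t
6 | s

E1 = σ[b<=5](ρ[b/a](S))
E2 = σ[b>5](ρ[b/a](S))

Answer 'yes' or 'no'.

E1 per-node cardinality:
  S → 3
  ρ[b/a](S) → 3
  σ[b<=5](ρ[b/a](S)) → 1
E2 per-node cardinality:
  S → 3
  ρ[b/a](S) → 3
  σ[b>5](ρ[b/a](S)) → 2

E1 result:
b | z
3 | t
E2 result:
b | z
6 | s
6 | t
Witness: (3, 't') appears 1× in E1 but 0× in E2.

no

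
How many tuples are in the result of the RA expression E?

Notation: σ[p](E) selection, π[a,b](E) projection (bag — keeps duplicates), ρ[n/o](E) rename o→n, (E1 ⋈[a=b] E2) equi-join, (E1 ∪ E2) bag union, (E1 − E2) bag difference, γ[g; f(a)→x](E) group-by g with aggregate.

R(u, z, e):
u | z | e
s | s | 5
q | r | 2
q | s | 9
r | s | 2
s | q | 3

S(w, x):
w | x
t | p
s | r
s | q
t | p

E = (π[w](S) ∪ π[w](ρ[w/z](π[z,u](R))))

Per-node cardinality:
  S → 4
  π[w](S) → 4
  R → 5
  π[z,u](R) → 5
  ρ[w/z](π[z,u](R)) → 5
  π[w](ρ[w/z](π[z,u](R))) → 5
  (π[w](S) ∪ π[w](ρ[w/z](π[z,u](R)))) → 9

|E| = 9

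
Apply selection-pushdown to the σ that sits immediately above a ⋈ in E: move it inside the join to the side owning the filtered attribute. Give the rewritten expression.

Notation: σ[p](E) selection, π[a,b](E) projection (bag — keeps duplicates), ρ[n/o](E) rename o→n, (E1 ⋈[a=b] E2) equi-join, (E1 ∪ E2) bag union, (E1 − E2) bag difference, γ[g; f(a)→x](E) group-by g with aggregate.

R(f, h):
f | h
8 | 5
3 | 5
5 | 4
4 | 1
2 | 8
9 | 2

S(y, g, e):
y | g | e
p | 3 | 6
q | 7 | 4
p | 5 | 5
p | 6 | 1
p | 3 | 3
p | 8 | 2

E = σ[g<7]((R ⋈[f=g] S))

σ filters on g, owned by the right side.
E' = (R ⋈[f=g] σ[g<7](S))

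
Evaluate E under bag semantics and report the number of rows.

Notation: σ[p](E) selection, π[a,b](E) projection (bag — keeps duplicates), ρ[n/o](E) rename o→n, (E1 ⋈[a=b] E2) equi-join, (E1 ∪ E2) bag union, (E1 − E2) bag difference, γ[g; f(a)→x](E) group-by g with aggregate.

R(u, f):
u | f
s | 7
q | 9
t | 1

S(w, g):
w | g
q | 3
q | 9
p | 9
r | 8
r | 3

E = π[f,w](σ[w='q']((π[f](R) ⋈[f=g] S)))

Stepwise |·|:
  R → 3
  π[f](R) → 3
  S → 5
  (π[f](R) ⋈[f=g] S) → 2
  σ[w='q']((π[f](R) ⋈[f=g] S)) → 1
  π[f,w](σ[w='q']((π[f](R) ⋈[f=g] S))) → 1

|E| = 1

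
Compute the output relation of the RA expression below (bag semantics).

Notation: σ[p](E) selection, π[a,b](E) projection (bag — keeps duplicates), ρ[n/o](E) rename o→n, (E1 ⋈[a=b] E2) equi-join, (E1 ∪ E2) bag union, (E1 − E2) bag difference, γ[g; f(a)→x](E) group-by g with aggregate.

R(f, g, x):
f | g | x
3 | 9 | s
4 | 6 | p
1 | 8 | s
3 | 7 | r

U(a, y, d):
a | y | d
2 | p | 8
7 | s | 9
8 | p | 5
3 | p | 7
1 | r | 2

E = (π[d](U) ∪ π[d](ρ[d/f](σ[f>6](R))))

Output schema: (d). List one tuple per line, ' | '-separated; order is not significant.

Row counts bottom-up:
  U → 5
  π[d](U) → 5
  R → 4
  σ[f>6](R) → 0
  ρ[d/f](σ[f>6](R)) → 0
  π[d](ρ[d/f](σ[f>6](R))) → 0
  (π[d](U) ∪ π[d](ρ[d/f](σ[f>6](R)))) → 5

== RESULT ==
d
2
5
7
8
9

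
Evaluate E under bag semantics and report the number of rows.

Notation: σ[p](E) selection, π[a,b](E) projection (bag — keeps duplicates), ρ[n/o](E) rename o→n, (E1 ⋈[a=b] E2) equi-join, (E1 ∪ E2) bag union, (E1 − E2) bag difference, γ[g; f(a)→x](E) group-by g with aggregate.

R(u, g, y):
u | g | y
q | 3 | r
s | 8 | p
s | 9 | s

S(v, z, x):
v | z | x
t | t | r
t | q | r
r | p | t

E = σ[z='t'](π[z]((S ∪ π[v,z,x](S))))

Row counts bottom-up:
  S → 3
  S → 3
  π[v,z,x](S) → 3
  (S ∪ π[v,z,x](S)) → 6
  π[z]((S ∪ π[v,z,x](S))) → 6
  σ[z='t'](π[z]((S ∪ π[v,z,x](S)))) → 2

|E| = 2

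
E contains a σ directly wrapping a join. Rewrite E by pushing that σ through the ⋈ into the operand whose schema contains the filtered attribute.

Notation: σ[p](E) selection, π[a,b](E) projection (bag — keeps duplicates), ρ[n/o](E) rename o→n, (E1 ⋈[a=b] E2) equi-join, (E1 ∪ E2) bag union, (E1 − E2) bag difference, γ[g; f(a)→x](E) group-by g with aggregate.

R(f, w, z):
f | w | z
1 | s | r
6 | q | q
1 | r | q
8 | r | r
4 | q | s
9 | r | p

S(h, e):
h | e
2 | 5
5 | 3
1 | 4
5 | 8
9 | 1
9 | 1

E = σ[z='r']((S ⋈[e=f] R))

σ filters on z, owned by the right side.
E' = (S ⋈[e=f] σ[z='r'](R))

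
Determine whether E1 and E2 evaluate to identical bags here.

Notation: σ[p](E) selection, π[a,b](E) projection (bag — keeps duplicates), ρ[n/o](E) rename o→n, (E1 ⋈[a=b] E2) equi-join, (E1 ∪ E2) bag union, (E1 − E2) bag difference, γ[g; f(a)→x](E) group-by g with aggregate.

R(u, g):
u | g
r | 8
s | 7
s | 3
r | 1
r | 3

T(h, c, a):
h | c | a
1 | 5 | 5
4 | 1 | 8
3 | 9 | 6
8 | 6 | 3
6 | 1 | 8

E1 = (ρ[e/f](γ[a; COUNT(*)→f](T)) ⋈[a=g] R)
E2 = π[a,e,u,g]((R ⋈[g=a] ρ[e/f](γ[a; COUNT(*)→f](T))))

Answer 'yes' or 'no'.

E1 stepwise |·|:
  T → 5
  γ[a; COUNT(*)→f](T) → 4
  ρ[e/f](γ[a; COUNT(*)→f](T)) → 4
  R → 5
  (ρ[e/f](γ[a; COUNT(*)→f](T)) ⋈[a=g] R) → 3
E2 stepwise |·|:
  R → 5
  T → 5
  γ[a; COUNT(*)→f](T) → 4
  ρ[e/f](γ[a; COUNT(*)→f](T)) → 4
  (R ⋈[g=a] ρ[e/f](γ[a; COUNT(*)→f](T))) → 3
  π[a,e,u,g]((R ⋈[g=a] ρ[e/f](γ[a; COUNT(*)→f](T)))) → 3

E1 and E2 produce the same multiset:
a | e | u | g
3 | 1 | r | 3
3 | 1 | s | 3
8 | 2 | r | 8

yes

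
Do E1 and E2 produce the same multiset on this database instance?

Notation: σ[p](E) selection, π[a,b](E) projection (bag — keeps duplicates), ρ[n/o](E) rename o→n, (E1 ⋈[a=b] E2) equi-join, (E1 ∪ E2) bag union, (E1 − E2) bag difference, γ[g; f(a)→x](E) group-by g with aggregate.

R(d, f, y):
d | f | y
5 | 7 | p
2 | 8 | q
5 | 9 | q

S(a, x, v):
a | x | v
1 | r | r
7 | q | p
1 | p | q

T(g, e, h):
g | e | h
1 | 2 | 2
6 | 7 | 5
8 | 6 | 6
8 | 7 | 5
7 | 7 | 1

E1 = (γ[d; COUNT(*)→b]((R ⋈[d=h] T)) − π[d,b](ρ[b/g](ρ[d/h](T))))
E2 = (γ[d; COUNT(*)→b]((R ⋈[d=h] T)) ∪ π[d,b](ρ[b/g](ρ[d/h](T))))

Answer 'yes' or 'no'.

E1 subexpression sizes:
  R → 3
  T → 5
  (R ⋈[d=h] T) → 5
  γ[d; COUNT(*)→b]((R ⋈[d=h] T)) → 2
  T → 5
  ρ[d/h](T) → 5
  ρ[b/g](ρ[d/h](T)) → 5
  π[d,b](ρ[b/g](ρ[d/h](T))) → 5
  (γ[d; COUNT(*)→b]((R ⋈[d=h] T)) − π[d,b](ρ[b/g](ρ[d/h](T)))) → 1
E2 subexpression sizes:
  R → 3
  T → 5
  (R ⋈[d=h] T) → 5
  γ[d; COUNT(*)→b]((R ⋈[d=h] T)) → 2
  T → 5
  ρ[d/h](T) → 5
  ρ[b/g](ρ[d/h](T)) → 5
  π[d,b](ρ[b/g](ρ[d/h](T))) → 5
  (γ[d; COUNT(*)→b]((R ⋈[d=h] T)) ∪ π[d,b](ρ[b/g](ρ[d/h](T)))) → 7

E1 result:
d | b
5 | 4
E2 result:
d | b
1 | 7
2 | 1
2 | 1
5 | 4
5 | 6
5 | 8
6 | 8
Witness: (1, 7) appears 0× in E1 but 1× in E2.

no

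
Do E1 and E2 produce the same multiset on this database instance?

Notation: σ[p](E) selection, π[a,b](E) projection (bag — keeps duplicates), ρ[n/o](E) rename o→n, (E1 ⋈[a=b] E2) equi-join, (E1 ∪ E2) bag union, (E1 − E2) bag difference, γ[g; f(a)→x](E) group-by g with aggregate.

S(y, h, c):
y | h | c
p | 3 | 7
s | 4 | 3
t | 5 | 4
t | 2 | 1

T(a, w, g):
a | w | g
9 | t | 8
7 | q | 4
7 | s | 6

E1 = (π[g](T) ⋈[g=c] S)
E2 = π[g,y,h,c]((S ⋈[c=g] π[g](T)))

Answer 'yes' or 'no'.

E1 row counts bottom-up:
  T → 3
  π[g](T) → 3
  S → 4
  (π[g](T) ⋈[g=c] S) → 1
E2 row counts bottom-up:
  S → 4
  T → 3
  π[g](T) → 3
  (S ⋈[c=g] π[g](T)) → 1
  π[g,y,h,c]((S ⋈[c=g] π[g](T))) → 1

E1 and E2 produce the same multiset:
g | y | h | c
4 | t | 5 | 4

yes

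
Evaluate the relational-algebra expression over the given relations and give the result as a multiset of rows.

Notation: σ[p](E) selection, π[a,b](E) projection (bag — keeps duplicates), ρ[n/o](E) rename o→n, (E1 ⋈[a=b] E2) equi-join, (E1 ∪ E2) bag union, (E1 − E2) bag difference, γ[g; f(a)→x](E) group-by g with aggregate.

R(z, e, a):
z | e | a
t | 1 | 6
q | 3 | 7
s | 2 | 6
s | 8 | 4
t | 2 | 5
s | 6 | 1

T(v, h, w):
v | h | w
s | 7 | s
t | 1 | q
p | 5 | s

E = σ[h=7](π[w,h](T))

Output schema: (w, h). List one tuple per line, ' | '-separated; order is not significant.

Stepwise |·|:
  T → 3
  π[w,h](T) → 3
  σ[h=7](π[w,h](T)) → 1

== RESULT ==
w | h
s | 7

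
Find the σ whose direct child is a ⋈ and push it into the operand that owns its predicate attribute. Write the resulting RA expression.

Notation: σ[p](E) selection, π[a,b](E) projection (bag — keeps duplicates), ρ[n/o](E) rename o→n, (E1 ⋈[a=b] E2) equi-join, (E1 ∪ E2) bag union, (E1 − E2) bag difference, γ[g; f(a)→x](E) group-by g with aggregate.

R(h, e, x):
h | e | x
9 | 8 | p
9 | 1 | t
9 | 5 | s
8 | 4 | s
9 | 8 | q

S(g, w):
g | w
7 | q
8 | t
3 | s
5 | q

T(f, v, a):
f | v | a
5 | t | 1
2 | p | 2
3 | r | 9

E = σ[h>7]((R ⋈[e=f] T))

σ filters on h, owned by the left side.
E' = (σ[h>7](R) ⋈[e=f] T)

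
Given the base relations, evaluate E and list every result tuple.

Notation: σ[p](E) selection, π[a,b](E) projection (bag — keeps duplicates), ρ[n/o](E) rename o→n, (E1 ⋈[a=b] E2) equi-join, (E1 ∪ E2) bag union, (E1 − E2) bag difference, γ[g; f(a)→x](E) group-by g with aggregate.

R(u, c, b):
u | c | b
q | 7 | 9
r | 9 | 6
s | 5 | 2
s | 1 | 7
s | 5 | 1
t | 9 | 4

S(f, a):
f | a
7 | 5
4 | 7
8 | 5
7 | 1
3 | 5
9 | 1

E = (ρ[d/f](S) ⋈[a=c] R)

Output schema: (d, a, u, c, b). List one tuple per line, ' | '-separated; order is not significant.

Per-node cardinality:
  S → 6
  ρ[d/f](S) → 6
  R → 6
  (ρ[d/f](S) ⋈[a=c] R) → 9

== RESULT ==
d | a | u | c | b
3 | 5 | s | 5 | 1
3 | 5 | s | 5 | 2
4 | 7 | q | 7 | 9
7 | 1 | s | 1 | 7
7 | 5 | s | 5 | 1
7 | 5 | s | 5 | 2
8 | 5 | s | 5 | 1
8 | 5 | s | 5 | 2
9 | 1 | s | 1 | 7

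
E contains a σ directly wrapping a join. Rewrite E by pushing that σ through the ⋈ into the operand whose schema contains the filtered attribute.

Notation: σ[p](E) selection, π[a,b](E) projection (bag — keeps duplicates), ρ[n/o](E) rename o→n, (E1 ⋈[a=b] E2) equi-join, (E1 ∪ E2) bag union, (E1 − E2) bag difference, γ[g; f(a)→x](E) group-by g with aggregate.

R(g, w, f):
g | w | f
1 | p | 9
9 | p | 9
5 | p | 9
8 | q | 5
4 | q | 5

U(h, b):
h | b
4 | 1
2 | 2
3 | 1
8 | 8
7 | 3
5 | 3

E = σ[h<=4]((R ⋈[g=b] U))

σ filters on h, owned by the right side.
E' = (R ⋈[g=b] σ[h<=4](U))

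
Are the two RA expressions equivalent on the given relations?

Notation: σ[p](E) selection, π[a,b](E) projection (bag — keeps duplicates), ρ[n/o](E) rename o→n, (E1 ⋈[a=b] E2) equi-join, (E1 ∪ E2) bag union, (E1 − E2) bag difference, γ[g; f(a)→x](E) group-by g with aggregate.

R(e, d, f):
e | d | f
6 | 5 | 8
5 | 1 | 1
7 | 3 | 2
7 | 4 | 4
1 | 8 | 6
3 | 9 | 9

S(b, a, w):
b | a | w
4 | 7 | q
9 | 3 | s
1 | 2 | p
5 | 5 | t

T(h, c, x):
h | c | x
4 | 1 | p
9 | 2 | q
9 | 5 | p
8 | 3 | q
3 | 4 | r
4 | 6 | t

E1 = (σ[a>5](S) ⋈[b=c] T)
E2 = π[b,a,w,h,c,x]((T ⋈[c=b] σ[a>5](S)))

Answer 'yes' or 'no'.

E1 per-node cardinality:
  S → 4
  σ[a>5](S) → 1
  T → 6
  (σ[a>5](S) ⋈[b=c] T) → 1
E2 per-node cardinality:
  T → 6
  S → 4
  σ[a>5](S) → 1
  (T ⋈[c=b] σ[a>5](S)) → 1
  π[b,a,w,h,c,x]((T ⋈[c=b] σ[a>5](S))) → 1

E1 and E2 produce the same multiset:
b | a | w | h | c | x
4 | 7 | q | 3 | 4 | r

yes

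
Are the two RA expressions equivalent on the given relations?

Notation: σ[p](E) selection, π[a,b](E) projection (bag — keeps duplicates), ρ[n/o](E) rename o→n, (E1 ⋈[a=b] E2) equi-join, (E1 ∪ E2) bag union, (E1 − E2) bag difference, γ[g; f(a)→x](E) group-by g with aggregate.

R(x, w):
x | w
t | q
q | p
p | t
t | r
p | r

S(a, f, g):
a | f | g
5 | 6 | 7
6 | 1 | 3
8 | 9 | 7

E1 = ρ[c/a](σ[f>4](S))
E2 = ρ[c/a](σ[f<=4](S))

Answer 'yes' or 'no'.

E1 row counts bottom-up:
  S → 3
  σ[f>4](S) → 2
  ρ[c/a](σ[f>4](S)) → 2
E2 row counts bottom-up:
  S → 3
  σ[f<=4](S) → 1
  ρ[c/a](σ[f<=4](S)) → 1

E1 result:
c | f | g
5 | 6 | 7
8 | 9 | 7
E2 result:
c | f | g
6 | 1 | 3
Witness: (5, 6, 7) appears 1× in E1 but 0× in E2.

no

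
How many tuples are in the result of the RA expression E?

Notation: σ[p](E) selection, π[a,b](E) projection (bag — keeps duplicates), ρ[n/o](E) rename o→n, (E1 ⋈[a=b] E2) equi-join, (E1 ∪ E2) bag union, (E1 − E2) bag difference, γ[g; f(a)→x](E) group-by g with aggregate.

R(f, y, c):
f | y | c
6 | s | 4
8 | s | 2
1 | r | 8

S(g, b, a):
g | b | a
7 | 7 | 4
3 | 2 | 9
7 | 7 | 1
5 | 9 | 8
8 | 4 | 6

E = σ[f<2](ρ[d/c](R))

Per-node cardinality:
  R → 3
  ρ[d/c](R) → 3
  σ[f<2](ρ[d/c](R)) → 1

|E| = 1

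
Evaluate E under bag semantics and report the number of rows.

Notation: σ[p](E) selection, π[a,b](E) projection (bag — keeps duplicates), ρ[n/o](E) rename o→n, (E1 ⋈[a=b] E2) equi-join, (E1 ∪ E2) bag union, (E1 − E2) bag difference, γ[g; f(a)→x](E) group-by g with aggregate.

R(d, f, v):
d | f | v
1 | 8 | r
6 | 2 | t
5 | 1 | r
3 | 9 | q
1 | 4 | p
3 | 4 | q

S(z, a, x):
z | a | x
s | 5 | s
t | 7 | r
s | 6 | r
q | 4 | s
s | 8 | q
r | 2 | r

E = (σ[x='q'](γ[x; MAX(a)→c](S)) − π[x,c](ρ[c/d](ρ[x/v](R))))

Per-node cardinality:
  S → 6
  γ[x; MAX(a)→c](S) → 3
  σ[x='q'](γ[x; MAX(a)→c](S)) → 1
  R → 6
  ρ[x/v](R) → 6
  ρ[c/d](ρ[x/v](R)) → 6
  π[x,c](ρ[c/d](ρ[x/v](R))) → 6
  (σ[x='q'](γ[x; MAX(a)→c](S)) − π[x,c](ρ[c/d](ρ[x/v](R)))) → 1

|E| = 1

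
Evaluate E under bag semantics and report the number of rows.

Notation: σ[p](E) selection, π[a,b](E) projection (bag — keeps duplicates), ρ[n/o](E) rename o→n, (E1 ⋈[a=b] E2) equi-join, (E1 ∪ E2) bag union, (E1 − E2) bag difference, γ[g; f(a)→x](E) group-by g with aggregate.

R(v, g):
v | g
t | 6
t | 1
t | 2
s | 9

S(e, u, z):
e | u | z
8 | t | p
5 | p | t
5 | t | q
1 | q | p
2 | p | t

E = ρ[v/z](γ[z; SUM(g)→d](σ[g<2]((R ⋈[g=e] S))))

Stepwise |·|:
  R → 4
  S → 5
  (R ⋈[g=e] S) → 2
  σ[g<2]((R ⋈[g=e] S)) → 1
  γ[z; SUM(g)→d](σ[g<2]((R ⋈[g=e] S))) → 1
  ρ[v/z](γ[z; SUM(g)→d](σ[g<2]((R ⋈[g=e] S)))) → 1

|E| = 1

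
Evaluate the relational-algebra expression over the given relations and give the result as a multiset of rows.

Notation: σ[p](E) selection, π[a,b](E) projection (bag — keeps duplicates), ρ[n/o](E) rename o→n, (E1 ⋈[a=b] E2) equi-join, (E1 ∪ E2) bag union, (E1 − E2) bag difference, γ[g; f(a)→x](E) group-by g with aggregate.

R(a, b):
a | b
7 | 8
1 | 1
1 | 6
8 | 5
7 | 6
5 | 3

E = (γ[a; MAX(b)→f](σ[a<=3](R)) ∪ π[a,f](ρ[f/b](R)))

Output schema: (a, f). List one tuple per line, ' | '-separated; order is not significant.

Subexpression sizes:
  R → 6
  σ[a<=3](R) → 2
  γ[a; MAX(b)→f](σ[a<=3](R)) → 1
  R → 6
  ρ[f/b](R) → 6
  π[a,f](ρ[f/b](R)) → 6
  (γ[a; MAX(b)→f](σ[a<=3](R)) ∪ π[a,f](ρ[f/b](R))) → 7

== RESULT ==
a | f
1 | 1
1 | 6
1 | 6
5 | 3
7 | 6
7 | 8
8 | 5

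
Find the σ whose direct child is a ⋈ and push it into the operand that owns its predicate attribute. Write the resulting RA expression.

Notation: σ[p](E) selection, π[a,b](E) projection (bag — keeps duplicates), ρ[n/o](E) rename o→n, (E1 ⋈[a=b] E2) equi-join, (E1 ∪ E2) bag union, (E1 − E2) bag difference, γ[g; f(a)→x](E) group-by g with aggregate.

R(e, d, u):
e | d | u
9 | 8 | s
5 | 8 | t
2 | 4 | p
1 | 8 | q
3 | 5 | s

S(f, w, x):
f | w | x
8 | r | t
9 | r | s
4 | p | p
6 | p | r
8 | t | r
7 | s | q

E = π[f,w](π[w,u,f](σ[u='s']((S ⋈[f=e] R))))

σ filters on u, owned by the right side.
E' = π[f,w](π[w,u,f]((S ⋈[f=e] σ[u='s'](R))))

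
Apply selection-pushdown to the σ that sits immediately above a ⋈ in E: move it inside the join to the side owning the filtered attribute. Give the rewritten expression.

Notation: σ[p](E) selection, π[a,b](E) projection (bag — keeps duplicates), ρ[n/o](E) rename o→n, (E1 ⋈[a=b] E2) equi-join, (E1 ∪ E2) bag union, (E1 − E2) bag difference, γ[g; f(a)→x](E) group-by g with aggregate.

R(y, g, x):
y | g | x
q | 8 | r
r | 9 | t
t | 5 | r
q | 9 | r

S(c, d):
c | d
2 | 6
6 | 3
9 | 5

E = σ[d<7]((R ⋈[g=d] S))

σ filters on d, owned by the right side.
E' = (R ⋈[g=d] σ[d<7](S))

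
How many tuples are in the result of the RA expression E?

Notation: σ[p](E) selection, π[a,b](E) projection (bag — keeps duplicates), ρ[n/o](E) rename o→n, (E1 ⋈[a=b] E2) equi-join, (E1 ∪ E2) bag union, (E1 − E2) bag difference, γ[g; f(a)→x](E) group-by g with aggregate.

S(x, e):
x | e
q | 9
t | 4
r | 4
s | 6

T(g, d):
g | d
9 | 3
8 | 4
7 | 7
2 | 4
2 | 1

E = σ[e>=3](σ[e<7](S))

Subexpression sizes:
  S → 4
  σ[e<7](S) → 3
  σ[e>=3](σ[e<7](S)) → 3

|E| = 3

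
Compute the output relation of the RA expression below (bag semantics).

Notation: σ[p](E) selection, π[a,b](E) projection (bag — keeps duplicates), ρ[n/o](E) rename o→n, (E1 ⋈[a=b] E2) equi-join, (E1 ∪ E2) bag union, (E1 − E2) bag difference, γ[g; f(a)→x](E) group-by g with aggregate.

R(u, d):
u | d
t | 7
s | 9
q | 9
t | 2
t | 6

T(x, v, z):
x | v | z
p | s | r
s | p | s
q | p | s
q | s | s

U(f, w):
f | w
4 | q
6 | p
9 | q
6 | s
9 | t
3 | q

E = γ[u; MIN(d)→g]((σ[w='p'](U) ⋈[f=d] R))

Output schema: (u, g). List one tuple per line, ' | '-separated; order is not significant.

Row counts bottom-up:
  U → 6
  σ[w='p'](U) → 1
  R → 5
  (σ[w='p'](U) ⋈[f=d] R) → 1
  γ[u; MIN(d)→g]((σ[w='p'](U) ⋈[f=d] R)) → 1

== RESULT ==
u | g
t | 6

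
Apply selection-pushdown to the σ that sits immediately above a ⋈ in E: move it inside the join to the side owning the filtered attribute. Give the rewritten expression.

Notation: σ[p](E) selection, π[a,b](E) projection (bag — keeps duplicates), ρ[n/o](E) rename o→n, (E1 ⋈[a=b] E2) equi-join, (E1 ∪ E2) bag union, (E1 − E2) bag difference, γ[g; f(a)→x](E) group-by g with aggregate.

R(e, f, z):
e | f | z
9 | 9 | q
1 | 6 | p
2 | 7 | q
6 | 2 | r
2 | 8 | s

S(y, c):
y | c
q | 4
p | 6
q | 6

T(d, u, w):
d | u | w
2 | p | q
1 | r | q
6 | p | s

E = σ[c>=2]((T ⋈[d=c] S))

σ filters on c, owned by the right side.
E' = (T ⋈[d=c] σ[c>=2](S))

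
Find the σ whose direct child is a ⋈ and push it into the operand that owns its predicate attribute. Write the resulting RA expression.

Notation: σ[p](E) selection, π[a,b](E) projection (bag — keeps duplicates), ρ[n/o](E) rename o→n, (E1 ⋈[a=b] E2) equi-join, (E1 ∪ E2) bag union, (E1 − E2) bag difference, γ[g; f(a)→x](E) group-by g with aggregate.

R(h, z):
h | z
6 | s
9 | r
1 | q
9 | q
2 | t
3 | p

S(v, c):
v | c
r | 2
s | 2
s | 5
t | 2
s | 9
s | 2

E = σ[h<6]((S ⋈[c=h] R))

σ filters on h, owned by the right side.
E' = (S ⋈[c=h] σ[h<6](R))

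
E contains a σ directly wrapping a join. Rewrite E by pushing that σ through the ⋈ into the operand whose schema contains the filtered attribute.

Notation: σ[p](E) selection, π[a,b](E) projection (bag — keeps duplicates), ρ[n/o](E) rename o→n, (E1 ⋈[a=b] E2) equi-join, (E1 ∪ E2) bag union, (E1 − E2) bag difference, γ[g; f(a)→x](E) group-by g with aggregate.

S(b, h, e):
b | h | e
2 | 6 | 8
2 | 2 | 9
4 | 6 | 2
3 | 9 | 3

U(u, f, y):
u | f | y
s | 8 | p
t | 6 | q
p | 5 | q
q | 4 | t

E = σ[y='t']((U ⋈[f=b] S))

σ filters on y, owned by the left side.
E' = (σ[y='t'](U) ⋈[f=b] S)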